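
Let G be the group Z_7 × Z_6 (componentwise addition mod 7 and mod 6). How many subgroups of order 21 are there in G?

|G| = 42 and 21 | 42, so subgroups of order 21 are possible by Lagrange.
The subgroups of order 21 are: {(0,0), (0,2), (0,4), (1,0), (1,2), (1,4), (2,0), (2,2), (2,4), (3,0), (3,2), (3,4), (4,0), (4,2), (4,4), (5,0), (5,2), (5,4), (6,0), (6,2), (6,4)}.
So G has 1 subgroup of order 21.

1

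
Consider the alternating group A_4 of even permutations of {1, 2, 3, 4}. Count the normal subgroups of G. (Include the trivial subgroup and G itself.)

3

G has 10 subgroups. Checking conjugation-invariance by order — order 1: 1/1 normal; order 2: 0/3 normal; order 3: 0/4 normal; order 4: 1/1 normal; order 12: 1/1 normal.
Total normal subgroups: 3.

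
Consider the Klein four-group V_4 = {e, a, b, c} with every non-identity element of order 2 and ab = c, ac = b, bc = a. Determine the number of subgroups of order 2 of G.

|G| = 4 and 2 | 4, so subgroups of order 2 are possible by Lagrange.
The subgroups of order 2 are: {e, a}; {e, b}; {e, c}.
So G has 3 subgroups of order 2.

3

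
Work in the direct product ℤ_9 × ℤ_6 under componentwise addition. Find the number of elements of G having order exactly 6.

8

An element (a,b) has order lcm(ord(a), ord(b)); count pairs with lcm equal to 6.
Enumerating gives 8 such elements.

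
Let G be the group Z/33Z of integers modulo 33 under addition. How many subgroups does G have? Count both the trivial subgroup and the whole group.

Subgroups of the cyclic group Z/33Z correspond bijectively to divisors of 33.
Divisors of 33: 1, 3, 11, 33.
So Z/33Z has 4 subgroups.

4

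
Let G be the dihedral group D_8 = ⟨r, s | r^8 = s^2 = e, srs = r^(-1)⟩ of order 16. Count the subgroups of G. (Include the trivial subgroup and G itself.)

19

|G| = 16, so by Lagrange every subgroup order divides 16. Divisors: 1, 2, 4, 8, 16.
Subgroups by order — order 1: 1; order 2: 9; order 4: 5; order 8: 3; order 16: 1.
Total: 1 + 9 + 5 + 3 + 1 = 19.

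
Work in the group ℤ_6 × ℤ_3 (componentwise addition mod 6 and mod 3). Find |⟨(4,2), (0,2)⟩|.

9

|⟨(4,2)⟩| = 3 and |⟨(0,2)⟩| = 3, so |H| is a multiple of lcm(3, 3) = 3 and divides |G| = 18.
Closing under the operation: H = {(0,0), (0,1), (0,2), (2,0), (2,1), (2,2), (4,0), (4,1), (4,2)}, so |H| = 9.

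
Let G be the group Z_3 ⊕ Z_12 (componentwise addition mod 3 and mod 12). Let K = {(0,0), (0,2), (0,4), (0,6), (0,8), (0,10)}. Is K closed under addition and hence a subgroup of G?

|K| = 6 divides |G| = 36, consistent with Lagrange.
K contains the identity, every element's inverse is in K, and K is closed under +: it is a subgroup.
In fact K = ⟨(0,2)⟩.

Yes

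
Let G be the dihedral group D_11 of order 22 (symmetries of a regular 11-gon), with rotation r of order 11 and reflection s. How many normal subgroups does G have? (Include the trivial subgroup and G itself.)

3

G has 14 subgroups. Checking conjugation-invariance by order — order 1: 1/1 normal; order 2: 0/11 normal; order 11: 1/1 normal; order 22: 1/1 normal.
Total normal subgroups: 3.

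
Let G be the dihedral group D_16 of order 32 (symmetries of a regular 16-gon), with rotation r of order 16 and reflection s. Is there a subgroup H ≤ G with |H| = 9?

No

9 does not divide |G| = 32, so by Lagrange no subgroup of order 9 exists.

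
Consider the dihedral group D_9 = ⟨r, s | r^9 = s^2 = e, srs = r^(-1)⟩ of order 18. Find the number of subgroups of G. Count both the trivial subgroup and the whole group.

16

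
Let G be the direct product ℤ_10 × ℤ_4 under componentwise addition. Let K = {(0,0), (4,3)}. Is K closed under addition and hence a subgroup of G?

No

(4,3) ∈ K but its inverse (6,1) ∉ K, so K is not a subgroup.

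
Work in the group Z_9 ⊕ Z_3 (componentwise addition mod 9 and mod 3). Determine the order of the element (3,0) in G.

The order of (3,0) in Z_9 × Z_3 is lcm(ord(3) in Z_9, ord(0) in Z_3).
ord(3) = 3 and ord(0) = 1, so |⟨(3,0)⟩| = lcm(3, 1) = 3.

3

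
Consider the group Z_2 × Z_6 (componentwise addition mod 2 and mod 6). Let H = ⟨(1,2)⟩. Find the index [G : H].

|⟨(1,2)⟩| = 6 and |G| = 12.
By Lagrange, [G : H] = |G|/|H| = 12/6 = 2.

2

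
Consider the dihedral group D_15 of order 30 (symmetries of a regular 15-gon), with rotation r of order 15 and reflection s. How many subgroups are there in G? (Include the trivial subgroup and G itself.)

28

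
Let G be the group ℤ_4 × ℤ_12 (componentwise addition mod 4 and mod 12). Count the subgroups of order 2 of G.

3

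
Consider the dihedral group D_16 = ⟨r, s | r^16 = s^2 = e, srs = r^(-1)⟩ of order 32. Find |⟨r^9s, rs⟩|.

4

|⟨r^9s⟩| = 2 and |⟨rs⟩| = 2, so |H| is a multiple of lcm(2, 2) = 2 and divides |G| = 32.
Closing under the operation: H = {e, r^8, rs, r^9s}, so |H| = 4.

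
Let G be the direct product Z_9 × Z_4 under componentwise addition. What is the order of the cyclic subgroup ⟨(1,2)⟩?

18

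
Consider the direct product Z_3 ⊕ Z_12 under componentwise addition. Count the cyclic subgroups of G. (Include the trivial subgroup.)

A cyclic subgroup of order d is generated by each of its φ(d) elements of order d, so the cyclic subgroups of order d number (#elements of order d)/φ(d).
Cyclic subgroups by order — order 1: 1; order 2: 1; order 3: 4; order 4: 1; order 6: 4; order 12: 4.
Total: 15.

15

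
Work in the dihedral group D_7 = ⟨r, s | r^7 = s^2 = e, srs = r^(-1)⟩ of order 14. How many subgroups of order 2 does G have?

7

|G| = 14 and 2 | 14, so subgroups of order 2 are possible by Lagrange.
The subgroups of order 2 are: {e, r^2s}; {e, r^3s}; {e, r^4s}; {e, r^5s}; … (7 in all).
So G has 7 subgroups of order 2.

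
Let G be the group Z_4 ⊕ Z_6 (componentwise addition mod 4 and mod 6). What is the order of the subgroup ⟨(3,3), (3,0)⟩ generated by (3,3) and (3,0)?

8

|⟨(3,3)⟩| = 4 and |⟨(3,0)⟩| = 4, so |H| is a multiple of lcm(4, 4) = 4 and divides |G| = 24.
Closing under the operation: H = {(0,0), (0,3), (1,0), (1,3), (2,0), (2,3), (3,0), (3,3)}, so |H| = 8.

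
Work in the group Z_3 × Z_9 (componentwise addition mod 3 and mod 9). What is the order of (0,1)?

9

The order of (0,1) in Z_3 × Z_9 is lcm(ord(0) in Z_3, ord(1) in Z_9).
ord(0) = 1 and ord(1) = 9, so |⟨(0,1)⟩| = lcm(1, 9) = 9.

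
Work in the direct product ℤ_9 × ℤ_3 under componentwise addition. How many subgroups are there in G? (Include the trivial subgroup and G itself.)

|G| = 27, so by Lagrange every subgroup order divides 27. Divisors: 1, 3, 9, 27.
Subgroups by order — order 1: 1; order 3: 4; order 9: 4; order 27: 1.
Total: 1 + 4 + 4 + 1 = 10.

10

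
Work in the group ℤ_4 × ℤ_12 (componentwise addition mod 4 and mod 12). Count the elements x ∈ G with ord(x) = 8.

0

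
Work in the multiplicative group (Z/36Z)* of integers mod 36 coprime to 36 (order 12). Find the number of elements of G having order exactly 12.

No element of G has order 12 (even though 12 | 12).

0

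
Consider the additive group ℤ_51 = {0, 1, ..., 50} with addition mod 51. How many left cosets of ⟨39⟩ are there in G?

3

|⟨39⟩| = 17 and |G| = 51.
By Lagrange, [G : H] = |G|/|H| = 51/17 = 3.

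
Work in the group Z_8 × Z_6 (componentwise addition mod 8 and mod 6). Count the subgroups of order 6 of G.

|G| = 48 and 6 | 48, so subgroups of order 6 are possible by Lagrange.
The subgroups of order 6 are: {(0,0), (0,1), (0,2), (0,3), (0,4), (0,5)}; {(0,0), (0,2), (0,4), (4,0), (4,2), (4,4)}; {(0,0), (0,2), (0,4), (4,1), (4,3), (4,5)}.
So G has 3 subgroups of order 6.

3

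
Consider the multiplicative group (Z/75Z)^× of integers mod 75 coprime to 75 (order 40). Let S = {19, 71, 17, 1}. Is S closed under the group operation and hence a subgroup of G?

17 ∈ S but its inverse 53 ∉ S, so S is not a subgroup.

No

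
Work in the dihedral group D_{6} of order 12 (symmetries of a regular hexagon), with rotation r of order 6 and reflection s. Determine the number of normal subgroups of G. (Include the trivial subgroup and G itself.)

G has 16 subgroups. Checking conjugation-invariance by order — order 1: 1/1 normal; order 2: 1/7 normal; order 3: 1/1 normal; order 4: 0/3 normal; order 6: 3/3 normal; order 12: 1/1 normal.
Total normal subgroups: 7.

7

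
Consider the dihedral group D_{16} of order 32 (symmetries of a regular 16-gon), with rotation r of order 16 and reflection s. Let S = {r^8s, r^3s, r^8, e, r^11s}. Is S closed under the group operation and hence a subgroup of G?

|S| = 5 does not divide |G| = 32, so by Lagrange S is not a subgroup.

No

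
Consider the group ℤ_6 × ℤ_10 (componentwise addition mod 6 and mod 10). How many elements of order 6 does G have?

6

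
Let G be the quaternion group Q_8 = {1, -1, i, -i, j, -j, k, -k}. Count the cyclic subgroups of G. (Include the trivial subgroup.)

5

Group the elements of G by the cyclic subgroup they generate; each cyclic subgroup of order d accounts for φ(d) elements.
Cyclic subgroups by order — order 1: 1; order 2: 1; order 4: 3.
Total: 5.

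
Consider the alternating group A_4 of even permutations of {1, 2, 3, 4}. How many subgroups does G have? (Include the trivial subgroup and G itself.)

10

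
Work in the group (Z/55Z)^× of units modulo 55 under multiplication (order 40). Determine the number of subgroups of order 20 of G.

|G| = 40 and 20 | 40, so subgroups of order 20 are possible by Lagrange.
The subgroups of order 20 are: {1, 3, 4, 9, 12, 14, 16, 23, 26, 27, 31, 34, 36, 37, 38, 42, 47, 48, 49, 53}; {1, 2, 4, 7, 8, 9, 13, 14, 16, 17, 18, 26, 28, 31, 32, 34, 36, 43, 49, 52}; {1, 4, 6, 9, 14, 16, 19, 21, 24, 26, 29, 31, 34, 36, 39, 41, 46, 49, 51, 54}.
So G has 3 subgroups of order 20.

3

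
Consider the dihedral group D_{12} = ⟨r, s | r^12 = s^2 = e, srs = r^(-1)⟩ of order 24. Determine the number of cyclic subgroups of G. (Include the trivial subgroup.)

A cyclic subgroup of order d is generated by each of its φ(d) elements of order d, so the cyclic subgroups of order d number (#elements of order d)/φ(d).
Cyclic subgroups by order — order 1: 1; order 2: 13; order 3: 1; order 4: 1; order 6: 1; order 12: 1.
Total: 18.

18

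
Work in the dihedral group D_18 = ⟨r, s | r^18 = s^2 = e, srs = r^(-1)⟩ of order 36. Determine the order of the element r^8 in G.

9

Computing powers of r^8: the smallest k with (r^8)^k = e is k = 9.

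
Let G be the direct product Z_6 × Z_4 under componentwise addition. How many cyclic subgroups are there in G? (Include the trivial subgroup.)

Each element a generates a cyclic subgroup ⟨a⟩; distinct elements may generate the same one (a cyclic group of order d has φ(d) generators).
Cyclic subgroups by order — order 1: 1; order 2: 3; order 3: 1; order 4: 2; order 6: 3; order 12: 2.
Total: 12.

12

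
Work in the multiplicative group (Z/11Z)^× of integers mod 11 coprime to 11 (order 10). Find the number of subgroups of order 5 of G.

1

|G| = 10 and 5 | 10, so subgroups of order 5 are possible by Lagrange.
The subgroups of order 5 are: {1, 3, 4, 5, 9}.
So G has 1 subgroup of order 5.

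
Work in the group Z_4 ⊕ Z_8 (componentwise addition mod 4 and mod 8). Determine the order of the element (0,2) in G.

The order of (0,2) in Z_4 × Z_8 is lcm(ord(0) in Z_4, ord(2) in Z_8).
ord(0) = 1 and ord(2) = 4, so |⟨(0,2)⟩| = lcm(1, 4) = 4.

4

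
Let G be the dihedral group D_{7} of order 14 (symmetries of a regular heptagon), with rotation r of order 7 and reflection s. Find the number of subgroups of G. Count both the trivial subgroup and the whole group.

10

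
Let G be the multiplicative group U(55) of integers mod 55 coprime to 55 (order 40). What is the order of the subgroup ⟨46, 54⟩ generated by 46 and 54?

|⟨46⟩| = 10 and |⟨54⟩| = 2, so |H| is a multiple of lcm(10, 2) = 10 and divides |G| = 40.
Closing under the operation: H = {1, 4, 6, 9, 14, 16, 19, 21, 24, 26, 29, 31, 34, 36, 39, 41, 46, 49, 51, 54}, so |H| = 20.

20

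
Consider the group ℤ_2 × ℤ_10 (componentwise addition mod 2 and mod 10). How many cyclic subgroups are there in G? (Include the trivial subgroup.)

8

Group the elements of G by the cyclic subgroup they generate; each cyclic subgroup of order d accounts for φ(d) elements.
Cyclic subgroups by order — order 1: 1; order 2: 3; order 5: 1; order 10: 3.
Total: 8.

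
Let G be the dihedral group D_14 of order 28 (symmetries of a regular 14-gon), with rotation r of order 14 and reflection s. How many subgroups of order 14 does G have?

|G| = 28 and 14 | 28, so subgroups of order 14 are possible by Lagrange.
The subgroups of order 14 are: {e, r, r^2, r^3, r^4, r^5, r^6, r^7, r^8, r^9, r^10, r^11, r^12, r^13}; {e, r^2, r^4, r^6, r^8, r^10, r^12, s, r^2s, r^4s, r^6s, r^8s, r^10s, r^12s}; {e, r^2, r^4, r^6, r^8, r^10, r^12, rs, r^3s, r^5s, r^7s, r^9s, r^11s, r^13s}.
So G has 3 subgroups of order 14.

3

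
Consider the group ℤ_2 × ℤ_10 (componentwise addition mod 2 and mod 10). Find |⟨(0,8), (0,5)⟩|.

10

|⟨(0,8)⟩| = 5 and |⟨(0,5)⟩| = 2, so |H| is a multiple of lcm(5, 2) = 10 and divides |G| = 20.
Closing under the operation: H = {(0,0), (0,1), (0,2), (0,3), (0,4), (0,5), (0,6), (0,7), (0,8), (0,9)}, so |H| = 10.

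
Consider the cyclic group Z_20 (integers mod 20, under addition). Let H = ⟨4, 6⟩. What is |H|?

10

|⟨4⟩| = 5 and |⟨6⟩| = 10, so |H| is a multiple of lcm(5, 10) = 10 and divides |G| = 20.
Closing under the operation: H = {0, 2, 4, 6, 8, 10, 12, 14, 16, 18}, so |H| = 10.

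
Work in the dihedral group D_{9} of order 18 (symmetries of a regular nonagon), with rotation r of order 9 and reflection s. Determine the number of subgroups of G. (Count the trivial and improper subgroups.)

16

|G| = 18, so by Lagrange every subgroup order divides 18. Divisors: 1, 2, 3, 6, 9, 18.
Subgroups by order — order 1: 1; order 2: 9; order 3: 1; order 6: 3; order 9: 1; order 18: 1.
Total: 1 + 9 + 1 + 3 + 1 + 1 = 16.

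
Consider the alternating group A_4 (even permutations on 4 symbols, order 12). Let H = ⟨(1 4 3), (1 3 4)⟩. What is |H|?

3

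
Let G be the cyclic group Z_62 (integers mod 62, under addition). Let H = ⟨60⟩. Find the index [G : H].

|⟨60⟩| = 31 and |G| = 62.
By Lagrange, [G : H] = |G|/|H| = 62/31 = 2.

2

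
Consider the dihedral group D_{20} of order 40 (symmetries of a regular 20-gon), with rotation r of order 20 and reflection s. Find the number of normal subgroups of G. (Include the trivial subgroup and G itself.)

G has 48 subgroups. Checking conjugation-invariance by order — order 1: 1/1 normal; order 2: 1/21 normal; order 4: 1/11 normal; order 5: 1/1 normal; order 8: 0/5 normal; order 10: 1/5 normal; order 20: 3/3 normal; order 40: 1/1 normal.
Total normal subgroups: 9.

9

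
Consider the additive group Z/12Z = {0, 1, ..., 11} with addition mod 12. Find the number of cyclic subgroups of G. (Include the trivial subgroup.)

A cyclic subgroup of order d is generated by each of its φ(d) elements of order d, so the cyclic subgroups of order d number (#elements of order d)/φ(d).
Cyclic subgroups by order — order 1: 1; order 2: 1; order 3: 1; order 4: 1; order 6: 1; order 12: 1.
Total: 6.

6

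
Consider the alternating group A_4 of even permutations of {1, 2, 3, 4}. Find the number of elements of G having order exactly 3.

8

The elements of order 3 are: (2 3 4), (2 4 3), (1 2 3), (1 2 4), (1 3 2), (1 3 4), (1 4 2), (1 4 3).
That's 8.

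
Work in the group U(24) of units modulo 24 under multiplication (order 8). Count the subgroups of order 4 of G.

7

|G| = 8 and 4 | 8, so subgroups of order 4 are possible by Lagrange.
The subgroups of order 4 are: {1, 11, 13, 23}; {1, 11, 17, 19}; {1, 5, 7, 11}; {1, 5, 13, 17}; … (7 in all).
So G has 7 subgroups of order 4.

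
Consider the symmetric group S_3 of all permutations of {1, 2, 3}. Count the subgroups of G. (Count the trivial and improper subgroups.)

|G| = 6, so by Lagrange every subgroup order divides 6. Divisors: 1, 2, 3, 6.
Subgroups by order — order 1: 1; order 2: 3; order 3: 1; order 6: 1.
Total: 1 + 3 + 1 + 1 = 6.

6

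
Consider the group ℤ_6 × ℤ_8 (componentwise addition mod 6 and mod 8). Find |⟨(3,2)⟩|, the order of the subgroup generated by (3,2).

4

The order of (3,2) in Z_6 × Z_8 is lcm(ord(3) in Z_6, ord(2) in Z_8).
ord(3) = 2 and ord(2) = 4, so |⟨(3,2)⟩| = lcm(2, 4) = 4.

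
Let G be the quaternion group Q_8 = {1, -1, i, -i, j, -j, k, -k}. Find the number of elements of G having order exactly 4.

The elements of order 4 are: i, -i, j, -j, k, -k.
That's 6.

6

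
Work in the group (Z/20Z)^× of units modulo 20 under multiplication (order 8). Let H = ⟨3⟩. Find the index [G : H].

|⟨3⟩| = 4 and |G| = 8.
By Lagrange, [G : H] = |G|/|H| = 8/4 = 2.

2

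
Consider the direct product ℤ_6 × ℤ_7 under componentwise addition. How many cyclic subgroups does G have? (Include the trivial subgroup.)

8

A cyclic subgroup of order d is generated by each of its φ(d) elements of order d, so the cyclic subgroups of order d number (#elements of order d)/φ(d).
Cyclic subgroups by order — order 1: 1; order 2: 1; order 3: 1; order 6: 1; order 7: 1; order 14: 1; order 21: 1; order 42: 1.
Total: 8.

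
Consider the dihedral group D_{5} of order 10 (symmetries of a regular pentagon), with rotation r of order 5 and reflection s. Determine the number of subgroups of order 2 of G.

|G| = 10 and 2 | 10, so subgroups of order 2 are possible by Lagrange.
The subgroups of order 2 are: {e, r^2s}; {e, r^3s}; {e, r^4s}; {e, rs}; … (5 in all).
So G has 5 subgroups of order 2.

5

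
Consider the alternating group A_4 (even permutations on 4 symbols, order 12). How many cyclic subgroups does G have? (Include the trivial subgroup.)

Group the elements of G by the cyclic subgroup they generate; each cyclic subgroup of order d accounts for φ(d) elements.
Cyclic subgroups by order — order 1: 1; order 2: 3; order 3: 4.
Total: 8.

8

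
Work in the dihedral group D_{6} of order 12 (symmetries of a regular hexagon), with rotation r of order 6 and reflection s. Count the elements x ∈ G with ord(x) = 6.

The elements of order 6 are: r, r^5.
That's 2.

2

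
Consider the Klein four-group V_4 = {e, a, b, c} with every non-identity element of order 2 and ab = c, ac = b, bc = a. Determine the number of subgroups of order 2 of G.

|G| = 4 and 2 | 4, so subgroups of order 2 are possible by Lagrange.
The subgroups of order 2 are: {e, a}; {e, b}; {e, c}.
So G has 3 subgroups of order 2.

3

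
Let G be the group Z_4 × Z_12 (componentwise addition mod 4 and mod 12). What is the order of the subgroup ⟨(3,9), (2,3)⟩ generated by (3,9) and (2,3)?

16

|⟨(3,9)⟩| = 4 and |⟨(2,3)⟩| = 4, so |H| is a multiple of lcm(4, 4) = 4 and divides |G| = 48.
Closing under the operation: H = {(0,0), (0,3), (0,6), (0,9), (1,0), (1,3), (1,6), (1,9), (2,0), (2,3), (2,6), (2,9), (3,0), (3,3), (3,6), (3,9)}, so |H| = 16.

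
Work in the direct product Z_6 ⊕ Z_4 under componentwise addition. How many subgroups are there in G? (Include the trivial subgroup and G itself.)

16

|G| = 24, so by Lagrange every subgroup order divides 24. Divisors: 1, 2, 3, 4, 6, 8, 12, 24.
Subgroups by order — order 1: 1; order 2: 3; order 3: 1; order 4: 3; order 6: 3; order 8: 1; order 12: 3; order 24: 1.
Total: 1 + 3 + 1 + 3 + 3 + 1 + 3 + 1 = 16.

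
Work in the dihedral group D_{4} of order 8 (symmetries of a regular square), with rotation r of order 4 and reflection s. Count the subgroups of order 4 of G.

|G| = 8 and 4 | 8, so subgroups of order 4 are possible by Lagrange.
The subgroups of order 4 are: {e, r, r^2, r^3}; {e, r^2, s, r^2s}; {e, r^2, rs, r^3s}.
So G has 3 subgroups of order 4.

3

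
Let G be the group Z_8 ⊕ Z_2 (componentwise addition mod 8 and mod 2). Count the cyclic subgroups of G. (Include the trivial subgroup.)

Group the elements of G by the cyclic subgroup they generate; each cyclic subgroup of order d accounts for φ(d) elements.
Cyclic subgroups by order — order 1: 1; order 2: 3; order 4: 2; order 8: 2.
Total: 8.

8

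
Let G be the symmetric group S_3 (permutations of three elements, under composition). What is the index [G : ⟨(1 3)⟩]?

3

|⟨(1 3)⟩| = 2 and |G| = 6.
By Lagrange, [G : H] = |G|/|H| = 6/2 = 3.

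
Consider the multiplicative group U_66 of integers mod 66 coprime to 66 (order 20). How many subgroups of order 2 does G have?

|G| = 20 and 2 | 20, so subgroups of order 2 are possible by Lagrange.
The subgroups of order 2 are: {1, 23}; {1, 43}; {1, 65}.
So G has 3 subgroups of order 2.

3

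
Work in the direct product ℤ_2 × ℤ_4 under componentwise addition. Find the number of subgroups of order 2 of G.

|G| = 8 and 2 | 8, so subgroups of order 2 are possible by Lagrange.
The subgroups of order 2 are: {(0,0), (0,2)}; {(0,0), (1,0)}; {(0,0), (1,2)}.
So G has 3 subgroups of order 2.

3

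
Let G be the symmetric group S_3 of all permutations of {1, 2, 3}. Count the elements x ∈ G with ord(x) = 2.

The elements of order 2 are: (2 3), (1 2), (1 3).
That's 3.

3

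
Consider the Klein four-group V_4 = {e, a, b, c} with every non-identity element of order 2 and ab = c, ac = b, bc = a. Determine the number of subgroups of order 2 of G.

3

|G| = 4 and 2 | 4, so subgroups of order 2 are possible by Lagrange.
The subgroups of order 2 are: {e, a}; {e, b}; {e, c}.
So G has 3 subgroups of order 2.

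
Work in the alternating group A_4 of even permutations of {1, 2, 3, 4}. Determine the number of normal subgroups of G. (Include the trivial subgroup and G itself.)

3

G has 10 subgroups. Checking conjugation-invariance by order — order 1: 1/1 normal; order 2: 0/3 normal; order 3: 0/4 normal; order 4: 1/1 normal; order 12: 1/1 normal.
Total normal subgroups: 3.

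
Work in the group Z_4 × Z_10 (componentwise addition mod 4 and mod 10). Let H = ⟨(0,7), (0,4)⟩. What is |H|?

10

|⟨(0,7)⟩| = 10 and |⟨(0,4)⟩| = 5, so |H| is a multiple of lcm(10, 5) = 10 and divides |G| = 40.
Closing under the operation: H = {(0,0), (0,1), (0,2), (0,3), (0,4), (0,5), (0,6), (0,7), (0,8), (0,9)}, so |H| = 10.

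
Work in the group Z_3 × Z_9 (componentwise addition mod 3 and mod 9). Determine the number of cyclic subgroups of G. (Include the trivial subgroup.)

Each element a generates a cyclic subgroup ⟨a⟩; distinct elements may generate the same one (a cyclic group of order d has φ(d) generators).
Cyclic subgroups by order — order 1: 1; order 3: 4; order 9: 3.
Total: 8.

8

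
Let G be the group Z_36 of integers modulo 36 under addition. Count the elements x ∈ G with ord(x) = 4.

In a cyclic group of order 36, the number of elements of order d (for d | 36) is φ(d).
φ(4) = 2.

2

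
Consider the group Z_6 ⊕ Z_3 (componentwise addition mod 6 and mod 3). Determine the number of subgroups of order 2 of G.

|G| = 18 and 2 | 18, so subgroups of order 2 are possible by Lagrange.
The subgroups of order 2 are: {(0,0), (3,0)}.
So G has 1 subgroup of order 2.

1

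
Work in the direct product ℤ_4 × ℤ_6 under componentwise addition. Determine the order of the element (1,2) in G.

12

The order of (1,2) in Z_4 × Z_6 is lcm(ord(1) in Z_4, ord(2) in Z_6).
ord(1) = 4 and ord(2) = 3, so |⟨(1,2)⟩| = lcm(4, 3) = 12.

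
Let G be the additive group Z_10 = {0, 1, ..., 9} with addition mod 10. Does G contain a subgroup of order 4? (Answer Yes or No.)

4 does not divide |G| = 10, so by Lagrange no subgroup of order 4 exists.

No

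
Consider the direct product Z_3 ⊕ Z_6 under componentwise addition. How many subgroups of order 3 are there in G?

|G| = 18 and 3 | 18, so subgroups of order 3 are possible by Lagrange.
The subgroups of order 3 are: {(0,0), (0,2), (0,4)}; {(0,0), (1,0), (2,0)}; {(0,0), (1,2), (2,4)}; {(0,0), (1,4), (2,2)}.
So G has 4 subgroups of order 3.

4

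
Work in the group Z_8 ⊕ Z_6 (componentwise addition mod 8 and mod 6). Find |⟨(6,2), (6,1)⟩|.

|⟨(6,2)⟩| = 12 and |⟨(6,1)⟩| = 12, so |H| is a multiple of lcm(12, 12) = 12 and divides |G| = 48.
Closing under the operation: H = {(0,0), (0,1), (0,2), (0,3), (0,4), (0,5), (2,0), (2,1), (2,2), (2,3), (2,4), (2,5), (4,0), (4,1), (4,2), (4,3), (4,4), (4,5), (6,0), (6,1), (6,2), (6,3), (6,4), (6,5)}, so |H| = 24.

24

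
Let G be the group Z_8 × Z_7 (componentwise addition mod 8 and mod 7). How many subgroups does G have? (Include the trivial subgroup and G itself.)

|G| = 56, so by Lagrange every subgroup order divides 56. Divisors: 1, 2, 4, 7, 8, 14, 28, 56.
Subgroups by order — order 1: 1; order 2: 1; order 4: 1; order 7: 1; order 8: 1; order 14: 1; order 28: 1; order 56: 1.
Total: 1 + 1 + 1 + 1 + 1 + 1 + 1 + 1 = 8.

8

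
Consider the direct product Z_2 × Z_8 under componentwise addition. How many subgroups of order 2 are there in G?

|G| = 16 and 2 | 16, so subgroups of order 2 are possible by Lagrange.
The subgroups of order 2 are: {(0,0), (0,4)}; {(0,0), (1,0)}; {(0,0), (1,4)}.
So G has 3 subgroups of order 2.

3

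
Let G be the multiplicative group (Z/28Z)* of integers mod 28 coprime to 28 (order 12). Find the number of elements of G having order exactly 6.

6

The elements of order 6 are: 3, 5, 11, 17, 19, 23.
That's 6.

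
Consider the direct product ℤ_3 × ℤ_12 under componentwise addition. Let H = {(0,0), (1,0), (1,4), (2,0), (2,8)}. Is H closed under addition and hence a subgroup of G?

No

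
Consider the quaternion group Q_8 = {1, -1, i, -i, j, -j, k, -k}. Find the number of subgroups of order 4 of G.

|G| = 8 and 4 | 8, so subgroups of order 4 are possible by Lagrange.
The subgroups of order 4 are: {1, -1, i, -i}; {1, -1, j, -j}; {1, -1, k, -k}.
So G has 3 subgroups of order 4.

3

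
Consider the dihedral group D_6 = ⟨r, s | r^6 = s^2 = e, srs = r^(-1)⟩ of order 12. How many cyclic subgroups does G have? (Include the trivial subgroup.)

10

Group the elements of G by the cyclic subgroup they generate; each cyclic subgroup of order d accounts for φ(d) elements.
Cyclic subgroups by order — order 1: 1; order 2: 7; order 3: 1; order 6: 1.
Total: 10.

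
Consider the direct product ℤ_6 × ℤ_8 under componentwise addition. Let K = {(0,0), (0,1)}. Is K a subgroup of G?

No

(0,1) ∈ K but its inverse (0,7) ∉ K, so K is not a subgroup.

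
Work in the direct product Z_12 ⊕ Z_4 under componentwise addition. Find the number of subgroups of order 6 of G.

|G| = 48 and 6 | 48, so subgroups of order 6 are possible by Lagrange.
The subgroups of order 6 are: {(0,0), (0,2), (4,0), (4,2), (8,0), (8,2)}; {(0,0), (2,0), (4,0), (6,0), (8,0), (10,0)}; {(0,0), (2,2), (4,0), (6,2), (8,0), (10,2)}.
So G has 3 subgroups of order 6.

3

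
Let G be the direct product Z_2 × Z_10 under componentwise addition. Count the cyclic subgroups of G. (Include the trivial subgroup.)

Each element a generates a cyclic subgroup ⟨a⟩; distinct elements may generate the same one (a cyclic group of order d has φ(d) generators).
Cyclic subgroups by order — order 1: 1; order 2: 3; order 5: 1; order 10: 3.
Total: 8.

8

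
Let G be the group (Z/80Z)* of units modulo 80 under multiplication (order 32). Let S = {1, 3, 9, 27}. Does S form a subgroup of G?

Yes

|S| = 4 divides |G| = 32, consistent with Lagrange.
S contains the identity, every element's inverse is in S, and S is closed under ·: it is a subgroup.
In fact S = ⟨27⟩.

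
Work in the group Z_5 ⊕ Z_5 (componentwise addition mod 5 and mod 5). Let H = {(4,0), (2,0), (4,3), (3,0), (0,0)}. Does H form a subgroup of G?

No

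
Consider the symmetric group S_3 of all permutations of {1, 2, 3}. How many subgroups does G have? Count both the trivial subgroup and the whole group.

|G| = 6, so by Lagrange every subgroup order divides 6. Divisors: 1, 2, 3, 6.
Subgroups by order — order 1: 1; order 2: 3; order 3: 1; order 6: 1.
Total: 1 + 3 + 1 + 1 = 6.

6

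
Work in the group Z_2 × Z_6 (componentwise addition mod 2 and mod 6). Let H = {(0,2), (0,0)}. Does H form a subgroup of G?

No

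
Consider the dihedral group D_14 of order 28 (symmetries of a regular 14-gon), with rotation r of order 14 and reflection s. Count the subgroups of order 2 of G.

15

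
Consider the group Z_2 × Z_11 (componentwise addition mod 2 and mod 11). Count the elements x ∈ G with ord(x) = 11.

10

An element (a,b) has order lcm(ord(a), ord(b)); count pairs with lcm equal to 11.
Enumerating gives 10 such elements.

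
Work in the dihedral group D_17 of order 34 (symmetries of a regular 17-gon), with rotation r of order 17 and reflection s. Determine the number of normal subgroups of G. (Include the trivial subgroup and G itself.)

3

G has 20 subgroups. Checking conjugation-invariance by order — order 1: 1/1 normal; order 2: 0/17 normal; order 17: 1/1 normal; order 34: 1/1 normal.
Total normal subgroups: 3.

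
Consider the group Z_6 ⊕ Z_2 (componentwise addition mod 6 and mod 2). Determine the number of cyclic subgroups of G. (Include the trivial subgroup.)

8

Group the elements of G by the cyclic subgroup they generate; each cyclic subgroup of order d accounts for φ(d) elements.
Cyclic subgroups by order — order 1: 1; order 2: 3; order 3: 1; order 6: 3.
Total: 8.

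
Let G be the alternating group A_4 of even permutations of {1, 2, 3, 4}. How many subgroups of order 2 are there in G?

|G| = 12 and 2 | 12, so subgroups of order 2 are possible by Lagrange.
The subgroups of order 2 are: {e, (1 2)(3 4)}; {e, (1 3)(2 4)}; {e, (1 4)(2 3)}.
So G has 3 subgroups of order 2.

3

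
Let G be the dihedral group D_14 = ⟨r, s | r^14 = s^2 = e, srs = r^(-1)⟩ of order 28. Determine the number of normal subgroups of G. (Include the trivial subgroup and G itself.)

7

G has 28 subgroups. Checking conjugation-invariance by order — order 1: 1/1 normal; order 2: 1/15 normal; order 4: 0/7 normal; order 7: 1/1 normal; order 14: 3/3 normal; order 28: 1/1 normal.
Total normal subgroups: 7.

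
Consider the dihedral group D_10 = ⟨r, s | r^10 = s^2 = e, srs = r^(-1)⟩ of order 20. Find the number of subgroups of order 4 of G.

5

|G| = 20 and 4 | 20, so subgroups of order 4 are possible by Lagrange.
The subgroups of order 4 are: {e, r^5, r^2s, r^7s}; {e, r^5, r^3s, r^8s}; {e, r^5, r^4s, r^9s}; {e, r^5, s, r^5s}; … (5 in all).
So G has 5 subgroups of order 4.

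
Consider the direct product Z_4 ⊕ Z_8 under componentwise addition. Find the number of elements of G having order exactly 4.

An element (a,b) has order lcm(ord(a), ord(b)); count pairs with lcm equal to 4.
Enumerating gives 12 such elements.

12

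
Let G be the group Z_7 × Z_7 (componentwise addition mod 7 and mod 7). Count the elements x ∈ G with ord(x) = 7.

48

An element (a,b) has order lcm(ord(a), ord(b)); count pairs with lcm equal to 7.
Enumerating gives 48 such elements.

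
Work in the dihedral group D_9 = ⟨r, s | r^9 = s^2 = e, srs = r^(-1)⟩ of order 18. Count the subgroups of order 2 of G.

9

|G| = 18 and 2 | 18, so subgroups of order 2 are possible by Lagrange.
The subgroups of order 2 are: {e, r^2s}; {e, r^3s}; {e, r^4s}; {e, r^5s}; … (9 in all).
So G has 9 subgroups of order 2.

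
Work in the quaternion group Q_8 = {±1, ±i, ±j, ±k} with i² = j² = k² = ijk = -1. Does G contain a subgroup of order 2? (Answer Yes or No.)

Yes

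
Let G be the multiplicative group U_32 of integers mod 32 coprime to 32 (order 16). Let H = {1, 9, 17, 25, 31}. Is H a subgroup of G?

No

|H| = 5 does not divide |G| = 16, so by Lagrange H is not a subgroup.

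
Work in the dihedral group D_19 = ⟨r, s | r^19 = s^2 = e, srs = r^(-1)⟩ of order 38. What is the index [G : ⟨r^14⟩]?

2

|⟨r^14⟩| = 19 and |G| = 38.
By Lagrange, [G : H] = |G|/|H| = 38/19 = 2.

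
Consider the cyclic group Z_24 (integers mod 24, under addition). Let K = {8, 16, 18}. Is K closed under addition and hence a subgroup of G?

No

The identity 0 ∉ K, so K is not a subgroup.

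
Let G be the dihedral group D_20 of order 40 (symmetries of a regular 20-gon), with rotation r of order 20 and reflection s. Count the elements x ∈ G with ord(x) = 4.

2

The elements of order 4 are: r^5, r^15.
That's 2.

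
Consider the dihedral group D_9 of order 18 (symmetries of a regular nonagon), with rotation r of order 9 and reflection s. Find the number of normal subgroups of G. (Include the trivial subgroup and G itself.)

G has 16 subgroups. Checking conjugation-invariance by order — order 1: 1/1 normal; order 2: 0/9 normal; order 3: 1/1 normal; order 6: 0/3 normal; order 9: 1/1 normal; order 18: 1/1 normal.
Total normal subgroups: 4.

4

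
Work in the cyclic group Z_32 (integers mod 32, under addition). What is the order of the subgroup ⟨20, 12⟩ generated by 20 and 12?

|⟨20⟩| = 8 and |⟨12⟩| = 8, so |H| is a multiple of lcm(8, 8) = 8 and divides |G| = 32.
Closing under the operation: H = {0, 4, 8, 12, 16, 20, 24, 28}, so |H| = 8.

8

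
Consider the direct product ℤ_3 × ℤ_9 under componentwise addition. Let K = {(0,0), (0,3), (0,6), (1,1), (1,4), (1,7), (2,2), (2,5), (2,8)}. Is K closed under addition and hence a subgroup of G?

Yes

|K| = 9 divides |G| = 27, consistent with Lagrange.
K contains the identity, every element's inverse is in K, and K is closed under +: it is a subgroup.
In fact K = ⟨(1,1)⟩.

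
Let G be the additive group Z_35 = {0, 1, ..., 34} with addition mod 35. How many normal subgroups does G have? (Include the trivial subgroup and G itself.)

4

G is abelian, so every subgroup is normal.
G has 4 subgroups in total, hence 4 normal subgroups.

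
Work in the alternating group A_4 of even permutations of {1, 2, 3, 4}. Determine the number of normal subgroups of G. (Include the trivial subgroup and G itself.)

G has 10 subgroups. Checking conjugation-invariance by order — order 1: 1/1 normal; order 2: 0/3 normal; order 3: 0/4 normal; order 4: 1/1 normal; order 12: 1/1 normal.
Total normal subgroups: 3.

3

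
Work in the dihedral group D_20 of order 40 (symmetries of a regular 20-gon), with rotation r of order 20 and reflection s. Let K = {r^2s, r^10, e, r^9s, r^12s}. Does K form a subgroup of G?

No

Closure fails: r^12s · r^9s = r^3 ∉ K. So K is not a subgroup.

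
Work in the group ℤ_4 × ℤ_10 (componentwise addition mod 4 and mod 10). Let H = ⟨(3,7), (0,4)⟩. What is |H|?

20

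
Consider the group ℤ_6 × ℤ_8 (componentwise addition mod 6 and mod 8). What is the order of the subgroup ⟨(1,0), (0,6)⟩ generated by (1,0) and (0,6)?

|⟨(1,0)⟩| = 6 and |⟨(0,6)⟩| = 4, so |H| is a multiple of lcm(6, 4) = 12 and divides |G| = 48.
Closing under the operation: H = {(0,0), (0,2), (0,4), (0,6), (1,0), (1,2), (1,4), (1,6), (2,0), (2,2), (2,4), (2,6), (3,0), (3,2), (3,4), (3,6), (4,0), (4,2), (4,4), (4,6), (5,0), (5,2), (5,4), (5,6)}, so |H| = 24.

24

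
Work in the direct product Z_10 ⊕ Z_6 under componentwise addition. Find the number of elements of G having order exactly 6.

6

An element (a,b) has order lcm(ord(a), ord(b)); count pairs with lcm equal to 6.
Enumerating gives 6 such elements.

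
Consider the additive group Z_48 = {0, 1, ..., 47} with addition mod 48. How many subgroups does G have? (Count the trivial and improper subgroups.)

10

Subgroups of the cyclic group Z_48 correspond bijectively to divisors of 48.
Divisors of 48: 1, 2, 3, 4, 6, 8, 12, 16, 24, 48.
So Z_48 has 10 subgroups.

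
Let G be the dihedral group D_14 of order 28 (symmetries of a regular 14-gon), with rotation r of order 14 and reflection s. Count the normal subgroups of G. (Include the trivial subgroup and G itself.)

G has 28 subgroups. Checking conjugation-invariance by order — order 1: 1/1 normal; order 2: 1/15 normal; order 4: 0/7 normal; order 7: 1/1 normal; order 14: 3/3 normal; order 28: 1/1 normal.
Total normal subgroups: 7.

7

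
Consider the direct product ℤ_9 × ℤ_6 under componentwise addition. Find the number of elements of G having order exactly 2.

1

An element (a,b) has order lcm(ord(a), ord(b)); count pairs with lcm equal to 2.
Enumerating gives 1 such elements.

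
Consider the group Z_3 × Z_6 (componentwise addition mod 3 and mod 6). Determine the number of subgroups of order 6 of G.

4

|G| = 18 and 6 | 18, so subgroups of order 6 are possible by Lagrange.
The subgroups of order 6 are: {(0,0), (0,1), (0,2), (0,3), (0,4), (0,5)}; {(0,0), (0,3), (1,0), (1,3), (2,0), (2,3)}; {(0,0), (0,3), (1,1), (1,4), (2,2), (2,5)}; {(0,0), (0,3), (1,2), (1,5), (2,1), (2,4)}.
So G has 4 subgroups of order 6.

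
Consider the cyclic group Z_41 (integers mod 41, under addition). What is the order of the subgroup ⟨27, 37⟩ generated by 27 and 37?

41

|⟨27⟩| = 41 and |⟨37⟩| = 41, so |H| is a multiple of lcm(41, 41) = 41 and divides |G| = 41.
Closing {27, 37} under the group operation gives all of G, so |H| = 41.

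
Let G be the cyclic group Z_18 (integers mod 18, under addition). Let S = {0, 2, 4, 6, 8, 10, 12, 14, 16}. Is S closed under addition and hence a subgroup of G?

|S| = 9 divides |G| = 18, consistent with Lagrange.
S contains the identity, every element's inverse is in S, and S is closed under +: it is a subgroup.
In fact S = ⟨2⟩.

Yes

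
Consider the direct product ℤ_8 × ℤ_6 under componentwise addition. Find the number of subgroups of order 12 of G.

3

|G| = 48 and 12 | 48, so subgroups of order 12 are possible by Lagrange.
The subgroups of order 12 are: {(0,0), (0,1), (0,2), (0,3), (0,4), (0,5), (4,0), (4,1), (4,2), (4,3), (4,4), (4,5)}; {(0,0), (0,2), (0,4), (2,0), (2,2), (2,4), (4,0), (4,2), (4,4), (6,0), (6,2), (6,4)}; {(0,0), (0,2), (0,4), (2,1), (2,3), (2,5), (4,0), (4,2), (4,4), (6,1), (6,3), (6,5)}.
So G has 3 subgroups of order 12.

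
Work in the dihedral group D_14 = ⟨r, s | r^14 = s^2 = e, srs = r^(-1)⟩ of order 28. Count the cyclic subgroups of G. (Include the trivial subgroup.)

Each element a generates a cyclic subgroup ⟨a⟩; distinct elements may generate the same one (a cyclic group of order d has φ(d) generators).
Cyclic subgroups by order — order 1: 1; order 2: 15; order 7: 1; order 14: 1.
Total: 18.

18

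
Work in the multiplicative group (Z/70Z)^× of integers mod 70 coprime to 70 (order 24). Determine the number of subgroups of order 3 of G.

1

|G| = 24 and 3 | 24, so subgroups of order 3 are possible by Lagrange.
The subgroups of order 3 are: {1, 11, 51}.
So G has 1 subgroup of order 3.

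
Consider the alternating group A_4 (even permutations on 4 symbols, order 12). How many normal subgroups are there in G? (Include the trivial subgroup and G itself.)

G has 10 subgroups. Checking conjugation-invariance by order — order 1: 1/1 normal; order 2: 0/3 normal; order 3: 0/4 normal; order 4: 1/1 normal; order 12: 1/1 normal.
Total normal subgroups: 3.

3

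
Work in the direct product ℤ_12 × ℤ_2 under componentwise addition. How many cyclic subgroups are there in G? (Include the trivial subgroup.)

12

Each element a generates a cyclic subgroup ⟨a⟩; distinct elements may generate the same one (a cyclic group of order d has φ(d) generators).
Cyclic subgroups by order — order 1: 1; order 2: 3; order 3: 1; order 4: 2; order 6: 3; order 12: 2.
Total: 12.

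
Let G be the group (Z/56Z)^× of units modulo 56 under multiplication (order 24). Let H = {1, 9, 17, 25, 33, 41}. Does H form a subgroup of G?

Yes

|H| = 6 divides |G| = 24, consistent with Lagrange.
H contains the identity, every element's inverse is in H, and H is closed under ·: it is a subgroup.
In fact H = ⟨17⟩.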